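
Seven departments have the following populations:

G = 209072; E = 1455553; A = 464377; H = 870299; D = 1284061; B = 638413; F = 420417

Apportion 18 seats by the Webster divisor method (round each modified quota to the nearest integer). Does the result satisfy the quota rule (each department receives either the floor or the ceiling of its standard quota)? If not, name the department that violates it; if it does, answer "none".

none

Standard quotas: G 0.704, E 4.904, A 1.565, H 2.932, D 4.327, B 2.151, F 1.417.
Webster allocation: G 1, E 5, A 2, H 3, D 4, B 2, F 1.
Every allocation lies between the lower and upper quota.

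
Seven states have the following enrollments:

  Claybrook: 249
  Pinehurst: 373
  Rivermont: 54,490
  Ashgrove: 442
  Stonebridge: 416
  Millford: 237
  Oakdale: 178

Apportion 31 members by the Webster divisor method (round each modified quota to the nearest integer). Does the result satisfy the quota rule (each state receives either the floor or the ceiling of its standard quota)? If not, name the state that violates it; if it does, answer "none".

Standard quotas: Claybrook 0.137, Pinehurst 0.205, Rivermont 29.958, Ashgrove 0.243, Stonebridge 0.229, Millford 0.130, Oakdale 0.098.
Webster allocation: Claybrook 0, Pinehurst 0, Rivermont 31, Ashgrove 0, Stonebridge 0, Millford 0, Oakdale 0.
Rivermont has quota 29.958 (lower 29, upper 30) but receives 31 — outside the quota interval.

Rivermont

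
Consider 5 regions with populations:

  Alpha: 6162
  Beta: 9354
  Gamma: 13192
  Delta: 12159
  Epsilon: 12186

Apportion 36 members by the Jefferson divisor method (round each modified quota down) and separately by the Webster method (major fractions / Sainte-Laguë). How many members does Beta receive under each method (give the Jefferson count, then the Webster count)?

Jefferson: Alpha 4, Beta 6, Gamma 9, Delta 8, Epsilon 9.
Webster: Alpha 4, Beta 7, Gamma 9, Delta 8, Epsilon 8.
Beta gets 6 under Jefferson and 7 under Webster.

6 and 7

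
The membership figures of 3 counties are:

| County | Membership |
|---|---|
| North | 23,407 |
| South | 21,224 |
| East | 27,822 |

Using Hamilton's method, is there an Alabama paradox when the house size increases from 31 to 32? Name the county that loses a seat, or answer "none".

At 31 seats: North 10, South 9, East 12.
At 32 seats: North 10, South 10, East 12.
No county's allocation decreased.

none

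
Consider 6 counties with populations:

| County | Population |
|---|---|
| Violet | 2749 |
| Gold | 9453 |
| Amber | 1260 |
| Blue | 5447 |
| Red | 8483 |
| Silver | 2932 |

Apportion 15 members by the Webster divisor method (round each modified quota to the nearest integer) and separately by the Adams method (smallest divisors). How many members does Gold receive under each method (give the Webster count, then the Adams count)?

5 and 4

Webster: Violet 1, Gold 5, Amber 1, Blue 3, Red 4, Silver 1.
Adams: Violet 2, Gold 4, Amber 1, Blue 2, Red 4, Silver 2.
Gold gets 5 under Webster and 4 under Adams.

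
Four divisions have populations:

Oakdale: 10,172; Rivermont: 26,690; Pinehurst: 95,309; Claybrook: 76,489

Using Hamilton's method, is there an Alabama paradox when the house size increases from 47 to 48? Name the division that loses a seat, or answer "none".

none

At 47 seats: Oakdale 2, Rivermont 6, Pinehurst 22, Claybrook 17.
At 48 seats: Oakdale 2, Rivermont 6, Pinehurst 22, Claybrook 18.
No division's allocation decreased.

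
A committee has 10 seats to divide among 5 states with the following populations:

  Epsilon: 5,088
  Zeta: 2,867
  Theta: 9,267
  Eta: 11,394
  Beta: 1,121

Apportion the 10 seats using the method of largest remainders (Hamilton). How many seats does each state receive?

Epsilon: 2, Zeta: 1, Theta: 3, Eta: 4, Beta: 0

Total 29737; standard divisor 29737/10 ≈ 2973.7.
Standard quotas: Epsilon 1.7110, Zeta 0.9641, Theta 3.1163, Eta 3.8316, Beta 0.3770.
Lower quotas: Epsilon 1, Zeta 0, Theta 3, Eta 3, Beta 0 (sum 7, leaving 3 seats).
Remainders in descending order: Zeta 0.9641, Eta 0.8316, Epsilon 0.7110, Beta 0.3770, Theta 0.1163.
The surplus seats go to Zeta, Eta, Epsilon.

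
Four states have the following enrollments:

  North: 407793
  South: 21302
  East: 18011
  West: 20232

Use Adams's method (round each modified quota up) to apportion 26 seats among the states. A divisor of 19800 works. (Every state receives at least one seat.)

With modified divisor 19800: modified quotas North 20.596, South 1.076, East 0.910, West 1.022.
Rounding up: North 21, South 2, East 1, West 2 (total 26).

North 21, South 2, East 1, West 2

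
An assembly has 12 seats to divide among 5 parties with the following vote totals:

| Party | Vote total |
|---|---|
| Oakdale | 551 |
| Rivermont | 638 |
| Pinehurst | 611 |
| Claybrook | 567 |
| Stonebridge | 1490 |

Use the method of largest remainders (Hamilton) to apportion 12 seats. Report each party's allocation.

Oakdale 2, Rivermont 2, Pinehurst 2, Claybrook 2, Stonebridge 4

The standard divisor is 3857/12 ≈ 321.417.
Standard quotas: Oakdale 1.714, Rivermont 1.985, Pinehurst 1.901, Claybrook 1.764, Stonebridge 4.636.
Lower quotas: Oakdale 1, Rivermont 1, Pinehurst 1, Claybrook 1, Stonebridge 4 (sum 8, leaving 4 seats).
Remainders in descending order: Rivermont 0.985, Pinehurst 0.901, Claybrook 0.764, Oakdale 0.714, Stonebridge 0.636.
Largest remainders: Rivermont, Pinehurst, Claybrook, Oakdale receive the extra seats.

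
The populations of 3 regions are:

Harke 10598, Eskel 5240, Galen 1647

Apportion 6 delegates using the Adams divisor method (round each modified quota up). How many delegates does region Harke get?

Standard divisor 17485/6 ≈ 2914.167; standard quotas: Harke 3.637, Eskel 1.798, Galen 0.565.
Rounding up gives 4, 2, 1 = 7 seats, so the divisor must be adjusted.
With modified divisor 4400: modified quotas Harke 2.409, Eskel 1.191, Galen 0.374.
Rounding up: Harke 3, Eskel 2, Galen 1 (total 6).
Harke receives 3.

3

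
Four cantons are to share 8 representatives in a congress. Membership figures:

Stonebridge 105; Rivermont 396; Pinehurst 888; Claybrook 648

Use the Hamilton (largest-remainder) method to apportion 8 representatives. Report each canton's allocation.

Stonebridge: 0; Rivermont: 2; Pinehurst: 3; Claybrook: 3

Standard divisor: 2037 ÷ 8 ≈ 254.625.
Standard quotas: Stonebridge 0.412, Rivermont 1.555, Pinehurst 3.487, Claybrook 2.545.
Lower quotas: Stonebridge 0, Rivermont 1, Pinehurst 3, Claybrook 2 (sum 6, leaving 2 seats).
Remainders in descending order: Rivermont 0.555, Claybrook 0.545, Pinehurst 0.487, Stonebridge 0.412.
Largest remainders: Rivermont, Claybrook receive the extra seats.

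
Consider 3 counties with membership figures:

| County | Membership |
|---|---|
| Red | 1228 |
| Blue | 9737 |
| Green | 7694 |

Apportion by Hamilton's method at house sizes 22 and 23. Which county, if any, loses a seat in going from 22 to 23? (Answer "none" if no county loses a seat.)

At 22 seats: Red 1, Blue 12, Green 9.
At 23 seats: Red 2, Blue 12, Green 9.
No county's allocation decreased.

none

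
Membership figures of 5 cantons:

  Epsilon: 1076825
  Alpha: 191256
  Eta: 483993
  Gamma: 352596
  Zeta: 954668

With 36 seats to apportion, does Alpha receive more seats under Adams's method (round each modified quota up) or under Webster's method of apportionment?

Adams

Adams: Epsilon 12, Alpha 3, Eta 6, Gamma 4, Zeta 11.
Webster: Epsilon 13, Alpha 2, Eta 6, Gamma 4, Zeta 11.
Alpha gets 3 under Adams and 2 under Webster.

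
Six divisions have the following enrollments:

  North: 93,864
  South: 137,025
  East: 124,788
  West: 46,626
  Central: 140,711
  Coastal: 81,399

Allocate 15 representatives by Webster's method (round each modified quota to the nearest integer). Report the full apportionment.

North=2; South=3; East=3; West=1; Central=4; Coastal=2

Standard divisor 624413/15 ≈ 41627.533; standard quotas: North 2.255, South 3.292, East 2.998, West 1.120, Central 3.380, Coastal 1.955.
Rounding to the nearest integer gives 2, 3, 3, 1, 3, 2 = 14 seats, so the divisor must be adjusted.
With modified divisor 39700: modified quotas North 2.364, South 3.452, East 3.143, West 1.174, Central 3.544, Coastal 2.050.
Rounding to the nearest integer: North 2, South 3, East 3, West 1, Central 4, Coastal 2 (total 15).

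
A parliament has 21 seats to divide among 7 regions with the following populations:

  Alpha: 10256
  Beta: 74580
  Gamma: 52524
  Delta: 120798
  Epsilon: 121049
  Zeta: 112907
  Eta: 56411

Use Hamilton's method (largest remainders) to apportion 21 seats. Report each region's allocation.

Alpha 0, Beta 3, Gamma 2, Delta 5, Epsilon 5, Zeta 4, Eta 2

Total 548525; standard divisor 548525/21 ≈ 26120.238.
Standard quotas: Alpha 0.3926, Beta 2.8553, Gamma 2.0109, Delta 4.6247, Epsilon 4.6343, Zeta 4.3226, Eta 2.1597.
Lower quotas: Alpha 0, Beta 2, Gamma 2, Delta 4, Epsilon 4, Zeta 4, Eta 2 (sum 18, leaving 3 seats).
Remainders in descending order: Beta 0.8553, Epsilon 0.6343, Delta 0.6247, Alpha 0.3926, Zeta 0.3226, Eta 0.1597, Gamma 0.0109.
Largest remainders: Beta, Epsilon, Delta receive the extra seats.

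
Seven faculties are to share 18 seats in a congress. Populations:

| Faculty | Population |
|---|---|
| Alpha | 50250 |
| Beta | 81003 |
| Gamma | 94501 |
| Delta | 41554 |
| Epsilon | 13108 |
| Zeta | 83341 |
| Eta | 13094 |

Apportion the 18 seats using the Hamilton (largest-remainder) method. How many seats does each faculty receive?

Standard divisor: 376851 ÷ 18 ≈ 20936.167.
Standard quotas: Alpha 2.4002, Beta 3.8690, Gamma 4.5138, Delta 1.9848, Epsilon 0.6261, Zeta 3.9807, Eta 0.6254.
Lower quotas: Alpha 2, Beta 3, Gamma 4, Delta 1, Epsilon 0, Zeta 3, Eta 0 (sum 13, leaving 5 seats).
Remainders in descending order: Delta 0.9848, Zeta 0.9807, Beta 0.8690, Epsilon 0.6261, Eta 0.6254, Gamma 0.5138, Alpha 0.4002.
The surplus seats go to Delta, Zeta, Beta, Epsilon, Eta.

Alpha=2, Beta=4, Gamma=4, Delta=2, Epsilon=1, Zeta=4, Eta=1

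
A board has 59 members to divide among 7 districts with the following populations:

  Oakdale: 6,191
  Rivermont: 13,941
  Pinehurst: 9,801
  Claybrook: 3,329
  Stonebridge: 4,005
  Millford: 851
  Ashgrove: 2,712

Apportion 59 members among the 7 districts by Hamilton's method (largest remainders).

Oakdale=9; Rivermont=20; Pinehurst=14; Claybrook=5; Stonebridge=6; Millford=1; Ashgrove=4

Total 40830; standard divisor 40830/59 ≈ 692.034.
Standard quotas: Oakdale 8.9461, Rivermont 20.1450, Pinehurst 14.1626, Claybrook 4.8105, Stonebridge 5.7873, Millford 1.2297, Ashgrove 3.9189.
Lower quotas: Oakdale 8, Rivermont 20, Pinehurst 14, Claybrook 4, Stonebridge 5, Millford 1, Ashgrove 3 (sum 55, leaving 4 seats).
Remainders in descending order: Oakdale 0.9461, Ashgrove 0.9189, Claybrook 0.8105, Stonebridge 0.7873, Millford 0.2297, Pinehurst 0.1626, Rivermont 0.1450.
The surplus seats go to Oakdale, Ashgrove, Claybrook, Stonebridge.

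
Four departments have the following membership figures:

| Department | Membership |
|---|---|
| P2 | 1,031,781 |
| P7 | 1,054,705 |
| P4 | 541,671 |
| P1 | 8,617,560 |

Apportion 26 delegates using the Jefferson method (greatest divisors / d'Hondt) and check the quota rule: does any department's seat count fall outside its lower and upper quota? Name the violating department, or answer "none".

P1

Standard quotas: P2 2.385, P7 2.438, P4 1.252, P1 19.924.
Jefferson allocation: P2 2, P7 2, P4 1, P1 21.
P1 has quota 19.924 (lower 19, upper 20) but receives 21 — outside the quota interval.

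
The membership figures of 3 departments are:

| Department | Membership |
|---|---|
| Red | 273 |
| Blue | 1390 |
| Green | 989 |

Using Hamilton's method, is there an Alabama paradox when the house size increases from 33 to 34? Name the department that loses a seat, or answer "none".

Red

At 33 seats: Red 4, Blue 17, Green 12.
At 34 seats: Red 3, Blue 18, Green 13.
Red drops from 4 to 3.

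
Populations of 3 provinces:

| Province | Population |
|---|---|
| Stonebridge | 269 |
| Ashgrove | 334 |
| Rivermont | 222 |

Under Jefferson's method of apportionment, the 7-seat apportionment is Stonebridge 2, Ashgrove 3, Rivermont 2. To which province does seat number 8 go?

Stonebridge

Priority for the next seat is population ÷ (current seats + 1).
Priorities: Stonebridge 89.667, Ashgrove 83.500, Rivermont 74.000.
Highest priority: Stonebridge.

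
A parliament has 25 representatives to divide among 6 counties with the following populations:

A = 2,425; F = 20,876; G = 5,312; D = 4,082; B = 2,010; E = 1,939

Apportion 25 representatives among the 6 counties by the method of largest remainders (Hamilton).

Standard divisor: 36644 ÷ 25 ≈ 1465.76.
Standard quotas: A 1.6544, F 14.2424, G 3.6241, D 2.7849, B 1.3713, E 1.3229.
Lower quotas: A 1, F 14, G 3, D 2, B 1, E 1 (sum 22, leaving 3 seats).
Remainders in descending order: D 0.7849, A 0.6544, G 0.6241, B 0.3713, E 0.3229, F 0.2424.
The surplus seats go to D, A, G.

A: 2, F: 14, G: 4, D: 3, B: 1, E: 1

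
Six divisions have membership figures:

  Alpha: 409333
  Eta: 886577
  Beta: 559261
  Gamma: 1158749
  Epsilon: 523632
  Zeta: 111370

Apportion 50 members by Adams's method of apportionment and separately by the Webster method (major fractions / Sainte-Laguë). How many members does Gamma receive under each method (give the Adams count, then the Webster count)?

15 and 16

Adams: Alpha 6, Eta 12, Beta 8, Gamma 15, Epsilon 7, Zeta 2.
Webster: Alpha 6, Eta 12, Beta 8, Gamma 16, Epsilon 7, Zeta 1.
Gamma gets 15 under Adams and 16 under Webster.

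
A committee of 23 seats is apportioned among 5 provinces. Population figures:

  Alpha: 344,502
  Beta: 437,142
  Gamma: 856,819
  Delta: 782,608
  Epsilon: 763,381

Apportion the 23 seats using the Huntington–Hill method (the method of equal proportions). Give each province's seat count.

With divisor 140008: modified quotas Alpha 2.461, Beta 3.122, Gamma 6.120, Delta 5.590, Epsilon 5.452.
Geometric-mean thresholds: Alpha √(2·3)=2.449, Beta √(3·4)=3.464, Gamma √(6·7)=6.481, Delta √(5·6)=5.477, Epsilon √(5·6)=5.477.
Each quota rounded against its threshold gives Alpha 3, Beta 3, Gamma 6, Delta 6, Epsilon 5 (total 23).

Alpha=3; Beta=3; Gamma=6; Delta=6; Epsilon=5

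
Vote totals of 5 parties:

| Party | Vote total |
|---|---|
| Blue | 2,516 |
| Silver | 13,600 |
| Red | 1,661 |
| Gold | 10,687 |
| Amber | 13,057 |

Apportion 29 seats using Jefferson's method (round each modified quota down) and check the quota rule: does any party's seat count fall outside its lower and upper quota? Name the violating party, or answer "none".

Standard quotas: Blue 1.757, Silver 9.499, Red 1.160, Gold 7.464, Amber 9.120.
Jefferson allocation: Blue 1, Silver 10, Red 1, Gold 8, Amber 9.
Every allocation lies between the lower and upper quota.

none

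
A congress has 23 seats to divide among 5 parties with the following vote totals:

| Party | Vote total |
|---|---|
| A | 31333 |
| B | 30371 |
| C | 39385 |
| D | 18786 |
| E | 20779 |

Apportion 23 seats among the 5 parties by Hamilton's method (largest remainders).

A 5, B 5, C 7, D 3, E 3

Standard divisor: 140654 ÷ 23 ≈ 6115.391.
Standard quotas: A 5.1236, B 4.9663, C 6.4403, D 3.0719, E 3.3978.
Lower quotas: A 5, B 4, C 6, D 3, E 3 (sum 21, leaving 2 seats).
Remainders in descending order: B 0.9663, C 0.4403, E 0.3978, A 0.1236, D 0.0719.
Largest remainders: B, C receive the extra seats.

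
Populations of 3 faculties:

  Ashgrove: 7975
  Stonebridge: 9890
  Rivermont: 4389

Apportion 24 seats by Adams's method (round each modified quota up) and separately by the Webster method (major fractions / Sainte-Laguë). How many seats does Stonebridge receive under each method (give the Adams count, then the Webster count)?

10 and 11

Adams: Ashgrove 9, Stonebridge 10, Rivermont 5.
Webster: Ashgrove 8, Stonebridge 11, Rivermont 5.
Stonebridge gets 10 under Adams and 11 under Webster.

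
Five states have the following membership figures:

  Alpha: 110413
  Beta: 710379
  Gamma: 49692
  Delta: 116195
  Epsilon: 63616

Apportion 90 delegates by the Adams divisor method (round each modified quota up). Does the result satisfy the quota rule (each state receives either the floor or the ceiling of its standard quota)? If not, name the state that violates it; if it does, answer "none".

Beta

Standard quotas: Alpha 9.461, Beta 60.873, Gamma 4.258, Delta 9.957, Epsilon 5.451.
Adams allocation: Alpha 10, Beta 59, Gamma 5, Delta 10, Epsilon 6.
Beta has quota 60.873 (lower 60, upper 61) but receives 59 — outside the quota interval.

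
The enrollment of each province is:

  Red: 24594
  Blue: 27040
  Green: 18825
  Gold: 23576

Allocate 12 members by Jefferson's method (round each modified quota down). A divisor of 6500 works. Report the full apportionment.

Red 3, Blue 4, Green 2, Gold 3

With modified divisor 6500: modified quotas Red 3.784, Blue 4.160, Green 2.896, Gold 3.627.
Rounding down: Red 3, Blue 4, Green 2, Gold 3 (total 12).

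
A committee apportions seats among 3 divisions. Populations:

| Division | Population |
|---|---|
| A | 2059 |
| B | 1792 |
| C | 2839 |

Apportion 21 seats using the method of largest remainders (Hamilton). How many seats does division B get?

The standard divisor is 6690/21 ≈ 318.571.
Standard quotas: A 6.463, B 5.625, C 8.912.
Lower quotas: A 6, B 5, C 8 (sum 19, leaving 2 seats).
Remainders in descending order: C 0.912, B 0.625, A 0.463.
Largest remainders: C, B receive the extra seats.
B receives 6.

6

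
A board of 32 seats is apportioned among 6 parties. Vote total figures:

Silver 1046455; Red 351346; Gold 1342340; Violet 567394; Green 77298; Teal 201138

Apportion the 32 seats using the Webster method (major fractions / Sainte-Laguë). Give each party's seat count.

Silver 9; Red 3; Gold 12; Violet 5; Green 1; Teal 2

Standard divisor 3585971/32 ≈ 112061.594; standard quotas: Silver 9.338, Red 3.135, Gold 11.979, Violet 5.063, Green 0.690, Teal 1.795.
Rounding to the nearest integer gives Silver 9, Red 3, Gold 12, Violet 5, Green 1, Teal 2 — total 32, matching the house size, so no adjustment is needed.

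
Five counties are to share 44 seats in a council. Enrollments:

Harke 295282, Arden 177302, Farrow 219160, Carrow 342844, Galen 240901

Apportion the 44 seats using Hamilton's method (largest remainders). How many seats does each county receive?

Harke: 10, Arden: 6, Farrow: 8, Carrow: 12, Galen: 8

Total 1275489; standard divisor 1275489/44 ≈ 28988.386.
Standard quotas: Harke 10.1862, Arden 6.1163, Farrow 7.5603, Carrow 11.8269, Galen 8.3103.
Lower quotas: Harke 10, Arden 6, Farrow 7, Carrow 11, Galen 8 (sum 42, leaving 2 seats).
Remainders in descending order: Carrow 0.8269, Farrow 0.5603, Galen 0.3103, Harke 0.1862, Arden 0.1163.
Largest remainders: Carrow, Farrow receive the extra seats.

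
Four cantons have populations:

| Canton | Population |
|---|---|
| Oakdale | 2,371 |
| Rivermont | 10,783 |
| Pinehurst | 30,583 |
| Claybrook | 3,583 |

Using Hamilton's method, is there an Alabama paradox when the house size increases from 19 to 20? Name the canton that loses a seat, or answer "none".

At 19 seats: Oakdale 1, Rivermont 4, Pinehurst 12, Claybrook 2.
At 20 seats: Oakdale 1, Rivermont 5, Pinehurst 13, Claybrook 1.
Claybrook drops from 2 to 1.

Claybrook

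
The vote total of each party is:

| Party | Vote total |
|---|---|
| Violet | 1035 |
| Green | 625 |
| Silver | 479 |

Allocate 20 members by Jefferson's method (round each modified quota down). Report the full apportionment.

Standard divisor 2139/20 ≈ 106.95; standard quotas: Violet 9.677, Green 5.844, Silver 4.479.
Rounding down gives 9, 5, 4 = 18 seats, so the divisor must be adjusted.
With modified divisor 100: modified quotas Violet 10.350, Green 6.250, Silver 4.790.
Rounding down: Violet 10, Green 6, Silver 4 (total 20).

Violet 10, Green 6, Silver 4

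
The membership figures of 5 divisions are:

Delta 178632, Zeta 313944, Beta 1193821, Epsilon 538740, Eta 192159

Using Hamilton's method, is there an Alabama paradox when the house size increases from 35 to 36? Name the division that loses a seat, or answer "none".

Delta

At 35 seats: Delta 3, Zeta 4, Beta 17, Epsilon 8, Eta 3.
At 36 seats: Delta 2, Zeta 5, Beta 18, Epsilon 8, Eta 3.
Delta drops from 3 to 2.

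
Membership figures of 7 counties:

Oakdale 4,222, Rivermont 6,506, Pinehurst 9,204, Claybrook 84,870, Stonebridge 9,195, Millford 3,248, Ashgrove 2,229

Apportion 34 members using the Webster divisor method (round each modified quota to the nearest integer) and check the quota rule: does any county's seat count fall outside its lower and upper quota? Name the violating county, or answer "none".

Standard quotas: Oakdale 1.201, Rivermont 1.851, Pinehurst 2.619, Claybrook 24.152, Stonebridge 2.617, Millford 0.924, Ashgrove 0.634.
Webster allocation: Oakdale 1, Rivermont 2, Pinehurst 3, Claybrook 23, Stonebridge 3, Millford 1, Ashgrove 1.
Claybrook has quota 24.152 (lower 24, upper 25) but receives 23 — outside the quota interval.

Claybrook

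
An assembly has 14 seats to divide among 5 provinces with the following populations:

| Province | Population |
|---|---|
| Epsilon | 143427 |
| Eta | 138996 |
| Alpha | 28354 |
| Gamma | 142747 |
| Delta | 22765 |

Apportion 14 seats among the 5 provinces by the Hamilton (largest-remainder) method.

The standard divisor is 476289/14 ≈ 34020.643.
Standard quotas: Epsilon 4.2159, Eta 4.0856, Alpha 0.8334, Gamma 4.1959, Delta 0.6692.
Lower quotas: Epsilon 4, Eta 4, Alpha 0, Gamma 4, Delta 0 (sum 12, leaving 2 seats).
Remainders in descending order: Alpha 0.8334, Delta 0.6692, Epsilon 0.2159, Gamma 0.1959, Eta 0.0856.
Largest remainders: Alpha, Delta receive the extra seats.

Epsilon: 4, Eta: 4, Alpha: 1, Gamma: 4, Delta: 1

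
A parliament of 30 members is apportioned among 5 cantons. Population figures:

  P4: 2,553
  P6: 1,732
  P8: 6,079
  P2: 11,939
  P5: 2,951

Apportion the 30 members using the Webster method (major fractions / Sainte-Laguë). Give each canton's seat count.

P4=3, P6=2, P8=7, P2=14, P5=4

Standard divisor 25254/30 ≈ 841.8; standard quotas: P4 3.033, P6 2.057, P8 7.221, P2 14.183, P5 3.506.
Rounding to the nearest integer gives P4 3, P6 2, P8 7, P2 14, P5 4 — total 30, matching the house size, so no adjustment is needed.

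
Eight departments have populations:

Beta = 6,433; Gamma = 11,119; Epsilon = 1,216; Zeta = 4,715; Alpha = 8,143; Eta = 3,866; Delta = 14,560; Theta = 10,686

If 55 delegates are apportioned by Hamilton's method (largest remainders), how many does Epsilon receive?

1

Standard divisor: 60738 ÷ 55 ≈ 1104.327.
Standard quotas: Beta 5.8253, Gamma 10.0686, Epsilon 1.1011, Zeta 4.2696, Alpha 7.3737, Eta 3.5008, Delta 13.1845, Theta 9.6765.
Lower quotas: Beta 5, Gamma 10, Epsilon 1, Zeta 4, Alpha 7, Eta 3, Delta 13, Theta 9 (sum 52, leaving 3 seats).
Remainders in descending order: Beta 0.8253, Theta 0.6765, Eta 0.5008, Alpha 0.3737, Zeta 0.2696, Delta 0.1845, Epsilon 0.1011, Gamma 0.0686.
The surplus seats go to Beta, Theta, Eta.
Epsilon receives 1.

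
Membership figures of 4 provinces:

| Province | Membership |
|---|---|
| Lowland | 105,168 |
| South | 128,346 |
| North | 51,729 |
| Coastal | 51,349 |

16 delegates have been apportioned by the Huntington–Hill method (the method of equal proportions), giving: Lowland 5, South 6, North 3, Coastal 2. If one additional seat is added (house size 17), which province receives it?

Priority for the next seat is population ÷ (√(s·(s+1))).
Priorities: Lowland 19200.962, South 19804.218, North 14932.876, Coastal 20963.141.
Highest priority: Coastal.

Coastal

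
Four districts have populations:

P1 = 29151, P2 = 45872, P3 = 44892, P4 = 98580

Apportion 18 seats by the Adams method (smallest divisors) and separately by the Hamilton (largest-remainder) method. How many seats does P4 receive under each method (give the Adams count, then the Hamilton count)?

7 and 8

Adams: P1 3, P2 4, P3 4, P4 7.
Hamilton: P1 2, P2 4, P3 4, P4 8.
P4 gets 7 under Adams and 8 under Hamilton.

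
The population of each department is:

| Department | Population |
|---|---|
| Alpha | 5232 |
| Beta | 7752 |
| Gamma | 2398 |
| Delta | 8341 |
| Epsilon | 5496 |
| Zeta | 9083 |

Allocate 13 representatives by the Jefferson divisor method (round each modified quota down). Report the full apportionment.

Alpha 2, Beta 3, Gamma 0, Delta 3, Epsilon 2, Zeta 3

Standard divisor 38302/13 ≈ 2946.308; standard quotas: Alpha 1.776, Beta 2.631, Gamma 0.814, Delta 2.831, Epsilon 1.865, Zeta 3.083.
Rounding down gives 1, 2, 0, 2, 1, 3 = 9 seats, so the divisor must be adjusted.
With modified divisor 2500: modified quotas Alpha 2.093, Beta 3.101, Gamma 0.959, Delta 3.336, Epsilon 2.198, Zeta 3.633.
Rounding down: Alpha 2, Beta 3, Gamma 0, Delta 3, Epsilon 2, Zeta 3 (total 13).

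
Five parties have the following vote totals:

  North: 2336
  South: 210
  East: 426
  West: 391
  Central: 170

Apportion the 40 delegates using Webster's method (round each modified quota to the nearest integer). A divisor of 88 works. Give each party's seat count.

With modified divisor 88: modified quotas North 26.545, South 2.386, East 4.841, West 4.443, Central 1.932.
Rounding to the nearest integer: North 27, South 2, East 5, West 4, Central 2 (total 40).

North: 27, South: 2, East: 5, West: 4, Central: 2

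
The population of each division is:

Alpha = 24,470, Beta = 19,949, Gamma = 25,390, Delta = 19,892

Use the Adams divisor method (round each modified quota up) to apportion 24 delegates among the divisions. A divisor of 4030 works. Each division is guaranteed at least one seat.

With modified divisor 4030: modified quotas Alpha 6.072, Beta 4.950, Gamma 6.300, Delta 4.936.
Rounding up: Alpha 7, Beta 5, Gamma 7, Delta 5 (total 24).

Alpha=7, Beta=5, Gamma=7, Delta=5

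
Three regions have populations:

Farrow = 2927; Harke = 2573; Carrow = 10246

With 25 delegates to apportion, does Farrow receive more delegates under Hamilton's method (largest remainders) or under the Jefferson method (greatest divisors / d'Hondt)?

Hamilton

Hamilton: Farrow 5, Harke 4, Carrow 16.
Jefferson: Farrow 4, Harke 4, Carrow 17.
Farrow gets 5 under Hamilton and 4 under Jefferson.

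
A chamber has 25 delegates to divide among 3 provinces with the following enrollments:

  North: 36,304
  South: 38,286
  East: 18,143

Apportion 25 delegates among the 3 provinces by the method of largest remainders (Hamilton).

The standard divisor is 92733/25 ≈ 3709.32.
Standard quotas: North 9.7872, South 10.3216, East 4.8912.
Lower quotas: North 9, South 10, East 4 (sum 23, leaving 2 seats).
Remainders in descending order: East 0.8912, North 0.7872, South 0.3216.
The surplus seats go to East, North.

North: 10; South: 10; East: 5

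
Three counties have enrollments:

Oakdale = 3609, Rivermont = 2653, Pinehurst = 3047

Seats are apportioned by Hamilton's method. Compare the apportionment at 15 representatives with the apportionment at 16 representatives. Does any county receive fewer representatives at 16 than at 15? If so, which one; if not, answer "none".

At 15 seats: Oakdale 6, Rivermont 4, Pinehurst 5.
At 16 seats: Oakdale 6, Rivermont 5, Pinehurst 5.
No county's allocation decreased.

none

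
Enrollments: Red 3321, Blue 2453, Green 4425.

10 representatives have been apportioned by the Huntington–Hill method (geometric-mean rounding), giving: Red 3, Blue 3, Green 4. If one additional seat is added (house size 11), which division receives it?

Green

Priority for the next seat is population ÷ (√(s·(s+1))).
Priorities: Red 958.690, Blue 708.120, Green 989.460.
Highest priority: Green.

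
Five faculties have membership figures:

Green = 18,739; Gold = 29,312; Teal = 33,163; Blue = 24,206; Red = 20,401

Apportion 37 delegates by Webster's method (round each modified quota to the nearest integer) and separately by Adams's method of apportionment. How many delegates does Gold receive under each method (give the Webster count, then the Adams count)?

Webster: Green 5, Gold 9, Teal 10, Blue 7, Red 6.
Adams: Green 6, Gold 8, Teal 10, Blue 7, Red 6.
Gold gets 9 under Webster and 8 under Adams.

9 and 8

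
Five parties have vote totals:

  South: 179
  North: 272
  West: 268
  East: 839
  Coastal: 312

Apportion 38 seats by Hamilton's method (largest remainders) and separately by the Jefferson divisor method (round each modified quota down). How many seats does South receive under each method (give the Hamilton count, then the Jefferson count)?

4 and 3

Hamilton: South 4, North 6, West 5, East 17, Coastal 6.
Jefferson: South 3, North 6, West 5, East 18, Coastal 6.
South gets 4 under Hamilton and 3 under Jefferson.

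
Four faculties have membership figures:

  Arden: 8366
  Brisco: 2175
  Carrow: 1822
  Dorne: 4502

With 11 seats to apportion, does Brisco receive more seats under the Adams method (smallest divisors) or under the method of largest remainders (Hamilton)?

Adams

Adams: Arden 5, Brisco 2, Carrow 1, Dorne 3.
Hamilton: Arden 6, Brisco 1, Carrow 1, Dorne 3.
Brisco gets 2 under Adams and 1 under Hamilton.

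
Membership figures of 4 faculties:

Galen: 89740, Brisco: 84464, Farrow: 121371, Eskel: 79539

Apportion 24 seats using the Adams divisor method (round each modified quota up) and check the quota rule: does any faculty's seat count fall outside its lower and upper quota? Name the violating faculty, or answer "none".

Standard quotas: Galen 5.742, Brisco 5.404, Farrow 7.765, Eskel 5.089.
Adams allocation: Galen 6, Brisco 5, Farrow 8, Eskel 5.
Every allocation lies between the lower and upper quota.

none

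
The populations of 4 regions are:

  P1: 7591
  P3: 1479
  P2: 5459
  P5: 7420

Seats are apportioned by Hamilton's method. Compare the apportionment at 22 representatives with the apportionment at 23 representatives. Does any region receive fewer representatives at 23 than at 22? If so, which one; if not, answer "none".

At 22 seats: P1 8, P3 2, P2 5, P5 7.
At 23 seats: P1 8, P3 1, P2 6, P5 8.
P3 drops from 2 to 1.

P3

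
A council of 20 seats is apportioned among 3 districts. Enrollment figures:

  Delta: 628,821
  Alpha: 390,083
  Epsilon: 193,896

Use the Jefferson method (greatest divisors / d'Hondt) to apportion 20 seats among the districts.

Delta 11; Alpha 6; Epsilon 3

Standard divisor 1212800/20 ≈ 60640; standard quotas: Delta 10.370, Alpha 6.433, Epsilon 3.197.
Rounding down gives 10, 6, 3 = 19 seats, so the divisor must be adjusted.
With modified divisor 56400: modified quotas Delta 11.149, Alpha 6.916, Epsilon 3.438.
Rounding down: Delta 11, Alpha 6, Epsilon 3 (total 20).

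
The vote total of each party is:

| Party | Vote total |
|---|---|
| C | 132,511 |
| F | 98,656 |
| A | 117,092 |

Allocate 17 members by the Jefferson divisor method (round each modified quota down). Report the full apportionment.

C: 6, F: 5, A: 6

Standard divisor 348259/17 ≈ 20485.824; standard quotas: C 6.468, F 4.816, A 5.716.
Rounding down gives 6, 4, 5 = 15 seats, so the divisor must be adjusted.
With modified divisor 19200: modified quotas C 6.902, F 5.138, A 6.099.
Rounding down: C 6, F 5, A 6 (total 17).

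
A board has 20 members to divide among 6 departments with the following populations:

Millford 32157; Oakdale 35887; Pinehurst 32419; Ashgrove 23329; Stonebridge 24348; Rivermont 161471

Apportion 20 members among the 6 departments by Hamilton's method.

The standard divisor is 309611/20 ≈ 15480.55.
Standard quotas: Millford 2.0773, Oakdale 2.3182, Pinehurst 2.0942, Ashgrove 1.5070, Stonebridge 1.5728, Rivermont 10.4306.
Lower quotas: Millford 2, Oakdale 2, Pinehurst 2, Ashgrove 1, Stonebridge 1, Rivermont 10 (sum 18, leaving 2 seats).
Remainders in descending order: Stonebridge 0.5728, Ashgrove 0.5070, Rivermont 0.4306, Oakdale 0.3182, Pinehurst 0.0942, Millford 0.0773.
Largest remainders: Stonebridge, Ashgrove receive the extra seats.

Millford 2; Oakdale 2; Pinehurst 2; Ashgrove 2; Stonebridge 2; Rivermont 10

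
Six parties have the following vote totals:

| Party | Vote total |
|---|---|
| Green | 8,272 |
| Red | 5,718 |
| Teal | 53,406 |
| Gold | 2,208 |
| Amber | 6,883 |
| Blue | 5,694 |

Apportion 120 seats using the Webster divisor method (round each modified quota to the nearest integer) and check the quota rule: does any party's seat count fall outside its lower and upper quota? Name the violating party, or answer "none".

Teal

Standard quotas: Green 12.079, Red 8.349, Teal 77.983, Gold 3.224, Amber 10.050, Blue 8.314.
Webster allocation: Green 12, Red 8, Teal 79, Gold 3, Amber 10, Blue 8.
Teal has quota 77.983 (lower 77, upper 78) but receives 79 — outside the quota interval.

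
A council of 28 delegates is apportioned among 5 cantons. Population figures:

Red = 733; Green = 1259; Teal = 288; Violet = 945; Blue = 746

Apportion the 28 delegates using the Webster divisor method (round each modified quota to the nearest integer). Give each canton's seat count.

Standard divisor 3971/28 ≈ 141.821; standard quotas: Red 5.168, Green 8.877, Teal 2.031, Violet 6.663, Blue 5.260.
Rounding to the nearest integer gives Red 5, Green 9, Teal 2, Violet 7, Blue 5 — total 28, matching the house size, so no adjustment is needed.

Red 5, Green 9, Teal 2, Violet 7, Blue 5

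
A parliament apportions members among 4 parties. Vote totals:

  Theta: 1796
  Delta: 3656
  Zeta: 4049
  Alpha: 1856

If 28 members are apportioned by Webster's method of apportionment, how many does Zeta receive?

Standard divisor 11357/28 ≈ 405.607; standard quotas: Theta 4.428, Delta 9.014, Zeta 9.983, Alpha 4.576.
Rounding to the nearest integer gives Theta 4, Delta 9, Zeta 10, Alpha 5 — total 28, matching the house size, so no adjustment is needed.
Zeta receives 10.

10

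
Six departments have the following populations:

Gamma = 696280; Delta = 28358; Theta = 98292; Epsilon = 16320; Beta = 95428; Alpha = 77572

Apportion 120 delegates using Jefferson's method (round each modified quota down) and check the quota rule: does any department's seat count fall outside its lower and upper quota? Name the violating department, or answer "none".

Gamma

Standard quotas: Gamma 82.542, Delta 3.362, Theta 11.652, Epsilon 1.935, Beta 11.313, Alpha 9.196.
Jefferson allocation: Gamma 85, Delta 3, Theta 11, Epsilon 1, Beta 11, Alpha 9.
Gamma has quota 82.542 (lower 82, upper 83) but receives 85 — outside the quota interval.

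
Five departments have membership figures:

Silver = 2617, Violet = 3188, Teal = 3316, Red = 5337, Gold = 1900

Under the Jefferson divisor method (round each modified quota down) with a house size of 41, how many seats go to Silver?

Standard divisor 16358/41 ≈ 398.976; standard quotas: Silver 6.559, Violet 7.990, Teal 8.311, Red 13.377, Gold 4.762.
Rounding down gives 6, 7, 8, 13, 4 = 38 seats, so the divisor must be adjusted.
With modified divisor 377: modified quotas Silver 6.942, Violet 8.456, Teal 8.796, Red 14.156, Gold 5.040.
Rounding down: Silver 6, Violet 8, Teal 8, Red 14, Gold 5 (total 41).
Silver receives 6.

6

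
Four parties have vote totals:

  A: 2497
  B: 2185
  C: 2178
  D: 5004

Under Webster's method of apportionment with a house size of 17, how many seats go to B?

3

Standard divisor 11864/17 ≈ 697.882; standard quotas: A 3.578, B 3.131, C 3.121, D 7.170.
Rounding to the nearest integer gives A 4, B 3, C 3, D 7 — total 17, matching the house size, so no adjustment is needed.
B receives 3.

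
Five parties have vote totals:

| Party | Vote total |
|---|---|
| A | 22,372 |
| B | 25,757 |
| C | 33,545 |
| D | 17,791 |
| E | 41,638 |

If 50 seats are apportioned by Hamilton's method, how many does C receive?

Standard divisor: 141103 ÷ 50 ≈ 2822.06.
Standard quotas: A 7.9275, B 9.1270, C 11.8867, D 6.3043, E 14.7545.
Lower quotas: A 7, B 9, C 11, D 6, E 14 (sum 47, leaving 3 seats).
Remainders in descending order: A 0.9275, C 0.8867, E 0.7545, D 0.3043, B 0.1270.
The surplus seats go to A, C, E.
C receives 12.

12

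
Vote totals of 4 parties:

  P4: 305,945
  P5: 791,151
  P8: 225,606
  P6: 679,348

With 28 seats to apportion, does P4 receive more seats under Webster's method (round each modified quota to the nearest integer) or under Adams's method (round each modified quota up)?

Webster: P4 4, P5 11, P8 3, P6 10.
Adams: P4 5, P5 11, P8 3, P6 9.
P4 gets 4 under Webster and 5 under Adams.

Adams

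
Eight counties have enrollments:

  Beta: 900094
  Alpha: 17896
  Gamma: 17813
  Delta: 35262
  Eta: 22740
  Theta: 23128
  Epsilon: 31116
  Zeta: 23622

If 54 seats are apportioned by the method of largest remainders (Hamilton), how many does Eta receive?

The standard divisor is 1071671/54 ≈ 19845.759.
Standard quotas: Beta 45.3545, Alpha 0.9018, Gamma 0.8976, Delta 1.7768, Eta 1.1458, Theta 1.1654, Epsilon 1.5679, Zeta 1.1903.
Lower quotas: Beta 45, Alpha 0, Gamma 0, Delta 1, Eta 1, Theta 1, Epsilon 1, Zeta 1 (sum 50, leaving 4 seats).
Remainders in descending order: Alpha 0.9018, Gamma 0.8976, Delta 0.7768, Epsilon 0.5679, Beta 0.3545, Zeta 0.1903, Theta 0.1654, Eta 0.1458.
Largest remainders: Alpha, Gamma, Delta, Epsilon receive the extra seats.
Eta receives 1.

1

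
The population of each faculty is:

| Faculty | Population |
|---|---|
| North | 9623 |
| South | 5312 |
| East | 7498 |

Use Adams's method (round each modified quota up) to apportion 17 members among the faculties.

North 7, South 4, East 6

Standard divisor 22433/17 ≈ 1319.588; standard quotas: North 7.292, South 4.025, East 5.682.
Rounding up gives 8, 5, 6 = 19 seats, so the divisor must be adjusted.
With modified divisor 1400: modified quotas North 6.874, South 3.794, East 5.356.
Rounding up: North 7, South 4, East 6 (total 17).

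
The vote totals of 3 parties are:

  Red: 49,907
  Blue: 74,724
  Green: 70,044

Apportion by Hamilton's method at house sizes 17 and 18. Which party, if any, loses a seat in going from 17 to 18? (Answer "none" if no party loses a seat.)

none

At 17 seats: Red 4, Blue 7, Green 6.
At 18 seats: Red 5, Blue 7, Green 6.
No party's allocation decreased.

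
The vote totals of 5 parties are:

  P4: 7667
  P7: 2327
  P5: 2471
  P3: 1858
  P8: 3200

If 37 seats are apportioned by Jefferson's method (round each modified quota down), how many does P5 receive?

Standard divisor 17523/37 ≈ 473.595; standard quotas: P4 16.189, P7 4.913, P5 5.218, P3 3.923, P8 6.757.
Rounding down gives 16, 4, 5, 3, 6 = 34 seats, so the divisor must be adjusted.
With modified divisor 454: modified quotas P4 16.888, P7 5.126, P5 5.443, P3 4.093, P8 7.048.
Rounding down: P4 16, P7 5, P5 5, P3 4, P8 7 (total 37).
P5 receives 5.

5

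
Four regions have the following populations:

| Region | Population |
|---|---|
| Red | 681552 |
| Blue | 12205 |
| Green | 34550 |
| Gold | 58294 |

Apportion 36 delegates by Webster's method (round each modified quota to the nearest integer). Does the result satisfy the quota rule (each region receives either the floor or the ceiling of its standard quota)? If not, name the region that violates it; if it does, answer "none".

Standard quotas: Red 31.192, Blue 0.559, Green 1.581, Gold 2.668.
Webster allocation: Red 30, Blue 1, Green 2, Gold 3.
Red has quota 31.192 (lower 31, upper 32) but receives 30 — outside the quota interval.

Red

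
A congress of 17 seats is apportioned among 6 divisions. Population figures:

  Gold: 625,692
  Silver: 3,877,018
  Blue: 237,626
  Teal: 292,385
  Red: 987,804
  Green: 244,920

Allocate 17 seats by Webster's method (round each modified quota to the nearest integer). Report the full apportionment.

Standard divisor 6265445/17 ≈ 368555.588; standard quotas: Gold 1.698, Silver 10.519, Blue 0.645, Teal 0.793, Red 2.680, Green 0.665.
Rounding to the nearest integer gives 2, 11, 1, 1, 3, 1 = 19 seats, so the divisor must be adjusted.
With modified divisor 401600: modified quotas Gold 1.558, Silver 9.654, Blue 0.592, Teal 0.728, Red 2.460, Green 0.610.
Rounding to the nearest integer: Gold 2, Silver 10, Blue 1, Teal 1, Red 2, Green 1 (total 17).

Gold 2, Silver 10, Blue 1, Teal 1, Red 2, Green 1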